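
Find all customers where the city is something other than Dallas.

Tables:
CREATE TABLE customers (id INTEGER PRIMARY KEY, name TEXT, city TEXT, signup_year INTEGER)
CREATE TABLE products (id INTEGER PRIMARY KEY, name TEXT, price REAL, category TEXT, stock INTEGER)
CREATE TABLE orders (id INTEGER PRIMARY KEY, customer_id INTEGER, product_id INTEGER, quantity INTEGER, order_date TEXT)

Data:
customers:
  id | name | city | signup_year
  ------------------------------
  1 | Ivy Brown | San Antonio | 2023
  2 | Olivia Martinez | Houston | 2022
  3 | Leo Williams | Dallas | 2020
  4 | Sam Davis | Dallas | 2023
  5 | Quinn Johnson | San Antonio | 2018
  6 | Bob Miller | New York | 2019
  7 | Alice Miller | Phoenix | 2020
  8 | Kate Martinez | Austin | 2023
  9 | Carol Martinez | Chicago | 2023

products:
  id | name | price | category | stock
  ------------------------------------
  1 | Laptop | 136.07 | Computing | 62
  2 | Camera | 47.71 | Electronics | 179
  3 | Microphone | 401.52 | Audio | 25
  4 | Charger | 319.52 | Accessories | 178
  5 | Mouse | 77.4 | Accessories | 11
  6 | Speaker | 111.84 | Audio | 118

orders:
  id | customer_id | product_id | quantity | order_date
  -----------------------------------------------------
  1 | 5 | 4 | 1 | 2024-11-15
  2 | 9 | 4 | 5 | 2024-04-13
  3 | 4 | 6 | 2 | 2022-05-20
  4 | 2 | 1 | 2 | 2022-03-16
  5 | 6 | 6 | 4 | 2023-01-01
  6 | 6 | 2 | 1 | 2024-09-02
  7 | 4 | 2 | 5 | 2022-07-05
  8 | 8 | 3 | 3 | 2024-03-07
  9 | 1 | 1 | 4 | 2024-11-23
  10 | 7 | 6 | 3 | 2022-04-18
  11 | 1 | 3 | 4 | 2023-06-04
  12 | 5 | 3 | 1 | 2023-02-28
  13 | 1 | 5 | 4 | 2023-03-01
SELECT name, city FROM customers WHERE city <> 'Dallas'

Execution result:
name | city
Ivy Brown | San Antonio
Olivia Martinez | Houston
Quinn Johnson | San Antonio
Bob Miller | New York
Alice Miller | Phoenix
Kate Martinez | Austin
Carol Martinez | Chicago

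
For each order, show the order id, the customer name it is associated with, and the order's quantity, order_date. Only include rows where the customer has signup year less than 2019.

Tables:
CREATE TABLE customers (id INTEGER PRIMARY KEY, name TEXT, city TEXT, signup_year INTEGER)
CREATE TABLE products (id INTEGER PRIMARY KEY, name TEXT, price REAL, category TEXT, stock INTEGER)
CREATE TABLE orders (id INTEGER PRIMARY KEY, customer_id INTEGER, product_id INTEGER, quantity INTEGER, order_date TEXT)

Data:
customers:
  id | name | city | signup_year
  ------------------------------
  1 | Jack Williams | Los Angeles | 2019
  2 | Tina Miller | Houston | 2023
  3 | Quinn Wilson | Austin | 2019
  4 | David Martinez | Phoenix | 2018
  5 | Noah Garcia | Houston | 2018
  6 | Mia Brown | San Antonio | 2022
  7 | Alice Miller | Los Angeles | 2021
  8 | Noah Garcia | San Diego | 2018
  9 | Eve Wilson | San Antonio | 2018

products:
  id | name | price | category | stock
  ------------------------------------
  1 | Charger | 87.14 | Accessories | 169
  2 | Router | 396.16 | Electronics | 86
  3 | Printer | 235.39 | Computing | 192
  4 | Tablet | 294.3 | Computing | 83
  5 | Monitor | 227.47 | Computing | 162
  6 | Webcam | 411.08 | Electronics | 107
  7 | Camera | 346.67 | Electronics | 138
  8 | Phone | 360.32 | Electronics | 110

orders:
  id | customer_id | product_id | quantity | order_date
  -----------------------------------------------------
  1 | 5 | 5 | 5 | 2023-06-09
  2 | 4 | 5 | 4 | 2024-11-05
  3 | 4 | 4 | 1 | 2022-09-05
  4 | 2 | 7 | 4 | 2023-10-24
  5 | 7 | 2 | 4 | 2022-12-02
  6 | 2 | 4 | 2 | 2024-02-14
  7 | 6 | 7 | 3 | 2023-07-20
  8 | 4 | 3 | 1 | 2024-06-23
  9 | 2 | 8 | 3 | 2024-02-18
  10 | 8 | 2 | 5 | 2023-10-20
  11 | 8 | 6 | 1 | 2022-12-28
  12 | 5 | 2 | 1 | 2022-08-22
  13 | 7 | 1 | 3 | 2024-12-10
SELECT c.id, p.name AS customer, c.quantity, c.order_date FROM orders c JOIN customers p ON c.customer_id = p.id WHERE p.signup_year < 2019

Execution result:
id | customer | quantity | order_date
1 | Noah Garcia | 5 | 2023-06-09
2 | David Martinez | 4 | 2024-11-05
3 | David Martinez | 1 | 2022-09-05
8 | David Martinez | 1 | 2024-06-23
10 | Noah Garcia | 5 | 2023-10-20
11 | Noah Garcia | 1 | 2022-12-28
12 | Noah Garcia | 1 | 2022-08-22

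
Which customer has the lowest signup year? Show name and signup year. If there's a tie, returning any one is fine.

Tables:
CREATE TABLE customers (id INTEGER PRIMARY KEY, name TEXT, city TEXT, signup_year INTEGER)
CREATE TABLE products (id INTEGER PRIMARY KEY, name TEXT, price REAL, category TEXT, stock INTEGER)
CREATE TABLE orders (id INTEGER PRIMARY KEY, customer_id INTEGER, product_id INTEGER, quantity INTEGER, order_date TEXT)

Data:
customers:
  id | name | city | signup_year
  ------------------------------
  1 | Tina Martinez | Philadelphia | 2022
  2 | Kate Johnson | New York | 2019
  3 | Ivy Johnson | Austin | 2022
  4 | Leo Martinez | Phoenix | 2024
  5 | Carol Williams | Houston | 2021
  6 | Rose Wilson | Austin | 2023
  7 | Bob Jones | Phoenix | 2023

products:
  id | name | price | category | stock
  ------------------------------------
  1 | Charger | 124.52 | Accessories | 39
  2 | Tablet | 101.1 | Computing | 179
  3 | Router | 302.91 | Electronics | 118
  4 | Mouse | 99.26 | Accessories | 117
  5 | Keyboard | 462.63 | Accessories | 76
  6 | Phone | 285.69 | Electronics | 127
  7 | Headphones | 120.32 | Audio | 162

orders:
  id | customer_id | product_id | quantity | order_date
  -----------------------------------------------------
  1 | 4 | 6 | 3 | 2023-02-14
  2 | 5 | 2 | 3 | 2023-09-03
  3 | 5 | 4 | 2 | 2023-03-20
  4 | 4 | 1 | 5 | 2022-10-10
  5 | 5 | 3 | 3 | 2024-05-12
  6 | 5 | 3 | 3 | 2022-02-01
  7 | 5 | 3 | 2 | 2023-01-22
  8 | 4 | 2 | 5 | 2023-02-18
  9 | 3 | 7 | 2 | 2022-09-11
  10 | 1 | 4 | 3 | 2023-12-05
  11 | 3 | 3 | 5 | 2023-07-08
SELECT name, signup_year FROM customers ORDER BY signup_year ASC LIMIT 1

Execution result:
name | signup_year
Kate Johnson | 2019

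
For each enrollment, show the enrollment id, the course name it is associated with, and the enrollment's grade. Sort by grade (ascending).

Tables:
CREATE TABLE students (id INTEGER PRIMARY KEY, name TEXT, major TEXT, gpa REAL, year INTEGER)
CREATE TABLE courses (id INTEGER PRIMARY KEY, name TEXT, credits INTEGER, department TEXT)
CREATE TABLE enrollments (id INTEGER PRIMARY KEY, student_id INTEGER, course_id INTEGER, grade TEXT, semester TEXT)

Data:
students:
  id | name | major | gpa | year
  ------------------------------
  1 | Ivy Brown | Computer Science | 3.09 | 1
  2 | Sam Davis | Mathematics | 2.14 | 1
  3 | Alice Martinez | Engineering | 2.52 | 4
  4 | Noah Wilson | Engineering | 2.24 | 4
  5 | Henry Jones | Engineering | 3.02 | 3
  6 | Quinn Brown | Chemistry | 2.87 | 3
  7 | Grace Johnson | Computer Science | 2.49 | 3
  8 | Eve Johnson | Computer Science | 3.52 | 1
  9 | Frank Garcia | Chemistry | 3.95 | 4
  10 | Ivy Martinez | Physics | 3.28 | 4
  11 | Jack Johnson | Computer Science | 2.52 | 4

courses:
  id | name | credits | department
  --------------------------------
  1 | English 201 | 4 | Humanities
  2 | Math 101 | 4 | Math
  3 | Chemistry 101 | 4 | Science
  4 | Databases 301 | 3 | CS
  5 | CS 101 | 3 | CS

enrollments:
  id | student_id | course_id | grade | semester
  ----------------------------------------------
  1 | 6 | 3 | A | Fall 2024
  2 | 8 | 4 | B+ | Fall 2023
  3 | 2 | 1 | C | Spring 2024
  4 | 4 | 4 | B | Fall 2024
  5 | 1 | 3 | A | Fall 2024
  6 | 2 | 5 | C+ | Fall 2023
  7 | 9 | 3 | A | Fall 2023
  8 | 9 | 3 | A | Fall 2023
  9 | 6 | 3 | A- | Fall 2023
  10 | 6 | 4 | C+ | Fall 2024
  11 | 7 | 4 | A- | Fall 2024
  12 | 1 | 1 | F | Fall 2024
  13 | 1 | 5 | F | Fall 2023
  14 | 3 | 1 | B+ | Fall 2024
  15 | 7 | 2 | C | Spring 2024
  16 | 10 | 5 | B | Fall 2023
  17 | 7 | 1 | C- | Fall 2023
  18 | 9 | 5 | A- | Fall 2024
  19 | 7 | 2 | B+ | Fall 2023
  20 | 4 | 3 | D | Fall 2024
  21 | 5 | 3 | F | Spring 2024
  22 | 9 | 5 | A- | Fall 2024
SELECT c.id, p.name AS course, c.grade FROM enrollments c JOIN courses p ON c.course_id = p.id ORDER BY c.grade ASC

Execution result:
id | course | grade
1 | Chemistry 101 | A
5 | Chemistry 101 | A
7 | Chemistry 101 | A
8 | Chemistry 101 | A
9 | Chemistry 101 | A-
11 | Databases 301 | A-
18 | CS 101 | A-
22 | CS 101 | A-
4 | Databases 301 | B
16 | CS 101 | B
2 | Databases 301 | B+
14 | English 201 | B+
19 | Math 101 | B+
3 | English 201 | C
15 | Math 101 | C
6 | CS 101 | C+
10 | Databases 301 | C+
17 | English 201 | C-
20 | Chemistry 101 | D
12 | English 201 | F
13 | CS 101 | F
21 | Chemistry 101 | F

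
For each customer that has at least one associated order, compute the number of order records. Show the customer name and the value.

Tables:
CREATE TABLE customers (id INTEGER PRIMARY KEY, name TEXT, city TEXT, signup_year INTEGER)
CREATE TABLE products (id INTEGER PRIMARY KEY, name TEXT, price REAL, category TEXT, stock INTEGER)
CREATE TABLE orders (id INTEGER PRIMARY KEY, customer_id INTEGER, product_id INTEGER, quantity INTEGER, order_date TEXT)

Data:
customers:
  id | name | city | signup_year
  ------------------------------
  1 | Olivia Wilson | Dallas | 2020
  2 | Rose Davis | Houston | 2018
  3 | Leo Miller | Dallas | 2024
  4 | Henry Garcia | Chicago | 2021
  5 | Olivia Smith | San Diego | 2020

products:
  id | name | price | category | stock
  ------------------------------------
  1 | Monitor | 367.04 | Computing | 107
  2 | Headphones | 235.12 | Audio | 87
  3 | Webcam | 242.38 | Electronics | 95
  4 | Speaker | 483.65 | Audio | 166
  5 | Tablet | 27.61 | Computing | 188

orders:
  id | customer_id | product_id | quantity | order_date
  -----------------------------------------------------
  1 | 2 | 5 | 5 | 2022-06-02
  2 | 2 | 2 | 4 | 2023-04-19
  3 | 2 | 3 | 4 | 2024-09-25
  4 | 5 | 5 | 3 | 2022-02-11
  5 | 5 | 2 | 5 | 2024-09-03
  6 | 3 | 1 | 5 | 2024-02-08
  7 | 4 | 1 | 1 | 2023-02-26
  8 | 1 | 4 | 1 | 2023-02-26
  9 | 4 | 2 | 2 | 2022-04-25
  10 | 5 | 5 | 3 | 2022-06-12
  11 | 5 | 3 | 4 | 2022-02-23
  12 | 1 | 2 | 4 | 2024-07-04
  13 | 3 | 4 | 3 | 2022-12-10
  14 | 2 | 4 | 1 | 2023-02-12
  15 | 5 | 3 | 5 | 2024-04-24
SELECT p.name, COUNT(*) AS n FROM orders c JOIN customers p ON c.customer_id = p.id GROUP BY p.id, p.name

Execution result:
name | n
Olivia Wilson | 2
Rose Davis | 4
Leo Miller | 2
Henry Garcia | 2
Olivia Smith | 5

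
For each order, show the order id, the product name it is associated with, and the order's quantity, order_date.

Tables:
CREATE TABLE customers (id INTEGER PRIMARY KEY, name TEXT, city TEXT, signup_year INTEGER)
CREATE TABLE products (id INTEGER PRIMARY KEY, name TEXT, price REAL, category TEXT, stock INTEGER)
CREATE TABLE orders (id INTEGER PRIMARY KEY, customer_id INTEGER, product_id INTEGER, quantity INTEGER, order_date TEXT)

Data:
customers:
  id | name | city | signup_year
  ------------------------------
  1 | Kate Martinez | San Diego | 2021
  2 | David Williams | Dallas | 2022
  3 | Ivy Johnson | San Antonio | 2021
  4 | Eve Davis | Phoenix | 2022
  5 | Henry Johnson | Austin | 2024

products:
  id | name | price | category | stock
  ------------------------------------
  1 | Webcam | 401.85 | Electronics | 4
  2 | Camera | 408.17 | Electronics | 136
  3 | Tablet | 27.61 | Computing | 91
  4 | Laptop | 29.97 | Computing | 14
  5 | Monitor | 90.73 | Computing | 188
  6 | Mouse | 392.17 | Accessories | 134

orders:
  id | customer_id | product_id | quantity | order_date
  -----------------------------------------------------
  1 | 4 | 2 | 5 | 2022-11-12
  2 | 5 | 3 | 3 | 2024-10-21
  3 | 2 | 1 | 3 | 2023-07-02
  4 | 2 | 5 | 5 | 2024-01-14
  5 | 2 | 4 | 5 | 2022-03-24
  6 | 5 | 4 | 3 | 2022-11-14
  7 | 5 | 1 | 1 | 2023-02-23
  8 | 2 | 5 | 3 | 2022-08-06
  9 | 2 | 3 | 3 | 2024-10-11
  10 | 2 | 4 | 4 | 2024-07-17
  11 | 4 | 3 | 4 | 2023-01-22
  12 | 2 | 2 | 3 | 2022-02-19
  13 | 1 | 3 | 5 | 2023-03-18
SELECT c.id, p.name AS product, c.quantity, c.order_date FROM orders c JOIN products p ON c.product_id = p.id

Execution result:
id | product | quantity | order_date
1 | Camera | 5 | 2022-11-12
2 | Tablet | 3 | 2024-10-21
3 | Webcam | 3 | 2023-07-02
4 | Monitor | 5 | 2024-01-14
5 | Laptop | 5 | 2022-03-24
6 | Laptop | 3 | 2022-11-14
7 | Webcam | 1 | 2023-02-23
8 | Monitor | 3 | 2022-08-06
9 | Tablet | 3 | 2024-10-11
10 | Laptop | 4 | 2024-07-17
11 | Tablet | 4 | 2023-01-22
12 | Camera | 3 | 2022-02-19
13 | Tablet | 5 | 2023-03-18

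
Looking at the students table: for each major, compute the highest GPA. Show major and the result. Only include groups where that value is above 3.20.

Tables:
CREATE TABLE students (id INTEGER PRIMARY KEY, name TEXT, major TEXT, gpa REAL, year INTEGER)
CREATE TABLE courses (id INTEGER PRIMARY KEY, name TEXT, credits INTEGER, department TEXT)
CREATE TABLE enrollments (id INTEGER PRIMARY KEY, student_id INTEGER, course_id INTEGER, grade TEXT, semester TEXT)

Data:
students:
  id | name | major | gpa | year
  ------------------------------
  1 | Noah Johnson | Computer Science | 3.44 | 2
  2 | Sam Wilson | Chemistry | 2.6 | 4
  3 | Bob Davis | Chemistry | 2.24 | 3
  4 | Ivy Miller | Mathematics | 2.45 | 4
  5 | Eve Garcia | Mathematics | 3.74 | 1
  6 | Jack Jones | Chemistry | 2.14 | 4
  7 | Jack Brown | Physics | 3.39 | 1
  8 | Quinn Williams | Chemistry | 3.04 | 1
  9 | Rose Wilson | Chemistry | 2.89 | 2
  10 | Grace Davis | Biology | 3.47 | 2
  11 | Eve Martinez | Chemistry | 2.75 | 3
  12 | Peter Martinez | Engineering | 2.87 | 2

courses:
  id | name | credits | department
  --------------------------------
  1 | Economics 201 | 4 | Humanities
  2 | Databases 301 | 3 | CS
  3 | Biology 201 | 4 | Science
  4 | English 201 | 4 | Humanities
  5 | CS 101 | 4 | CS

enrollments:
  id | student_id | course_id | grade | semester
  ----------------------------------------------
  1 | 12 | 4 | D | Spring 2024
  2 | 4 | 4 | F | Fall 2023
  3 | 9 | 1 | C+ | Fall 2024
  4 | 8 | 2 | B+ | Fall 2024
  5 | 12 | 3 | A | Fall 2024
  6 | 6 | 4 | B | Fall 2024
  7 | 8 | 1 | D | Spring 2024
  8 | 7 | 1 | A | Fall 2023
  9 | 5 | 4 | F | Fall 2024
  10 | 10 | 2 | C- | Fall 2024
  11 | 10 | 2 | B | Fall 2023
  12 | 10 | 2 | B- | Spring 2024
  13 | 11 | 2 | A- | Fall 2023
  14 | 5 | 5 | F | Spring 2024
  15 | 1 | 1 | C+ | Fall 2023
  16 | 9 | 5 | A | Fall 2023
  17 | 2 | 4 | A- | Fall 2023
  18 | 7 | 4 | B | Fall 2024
SELECT major, MAX(gpa) AS max_gpa FROM students GROUP BY major HAVING MAX(gpa) > 3.2

Execution result:
major | max_gpa
Biology | 3.47
Computer Science | 3.44
Mathematics | 3.74
Physics | 3.39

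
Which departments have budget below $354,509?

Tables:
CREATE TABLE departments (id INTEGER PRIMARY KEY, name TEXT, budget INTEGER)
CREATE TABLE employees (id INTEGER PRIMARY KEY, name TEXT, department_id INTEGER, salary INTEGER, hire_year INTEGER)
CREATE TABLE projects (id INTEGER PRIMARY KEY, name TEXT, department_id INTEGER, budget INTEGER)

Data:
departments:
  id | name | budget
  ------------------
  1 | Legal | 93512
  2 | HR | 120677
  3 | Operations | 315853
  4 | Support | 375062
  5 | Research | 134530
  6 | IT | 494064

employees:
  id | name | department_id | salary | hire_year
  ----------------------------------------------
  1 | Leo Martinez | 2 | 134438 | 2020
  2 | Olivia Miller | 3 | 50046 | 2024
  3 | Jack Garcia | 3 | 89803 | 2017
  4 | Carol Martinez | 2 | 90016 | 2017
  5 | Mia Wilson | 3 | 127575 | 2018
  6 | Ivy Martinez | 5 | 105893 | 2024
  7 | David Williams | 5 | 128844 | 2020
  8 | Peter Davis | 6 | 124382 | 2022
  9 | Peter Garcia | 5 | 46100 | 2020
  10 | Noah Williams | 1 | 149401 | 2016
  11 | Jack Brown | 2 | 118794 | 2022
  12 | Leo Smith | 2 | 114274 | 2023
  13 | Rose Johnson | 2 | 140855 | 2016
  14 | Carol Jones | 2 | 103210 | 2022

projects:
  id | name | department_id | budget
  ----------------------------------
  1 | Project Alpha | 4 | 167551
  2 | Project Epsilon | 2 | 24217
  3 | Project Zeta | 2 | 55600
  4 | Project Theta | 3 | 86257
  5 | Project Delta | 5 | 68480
SELECT name, budget FROM departments WHERE budget < 354509

Execution result:
name | budget
Legal | 93512
HR | 120677
Operations | 315853
Research | 134530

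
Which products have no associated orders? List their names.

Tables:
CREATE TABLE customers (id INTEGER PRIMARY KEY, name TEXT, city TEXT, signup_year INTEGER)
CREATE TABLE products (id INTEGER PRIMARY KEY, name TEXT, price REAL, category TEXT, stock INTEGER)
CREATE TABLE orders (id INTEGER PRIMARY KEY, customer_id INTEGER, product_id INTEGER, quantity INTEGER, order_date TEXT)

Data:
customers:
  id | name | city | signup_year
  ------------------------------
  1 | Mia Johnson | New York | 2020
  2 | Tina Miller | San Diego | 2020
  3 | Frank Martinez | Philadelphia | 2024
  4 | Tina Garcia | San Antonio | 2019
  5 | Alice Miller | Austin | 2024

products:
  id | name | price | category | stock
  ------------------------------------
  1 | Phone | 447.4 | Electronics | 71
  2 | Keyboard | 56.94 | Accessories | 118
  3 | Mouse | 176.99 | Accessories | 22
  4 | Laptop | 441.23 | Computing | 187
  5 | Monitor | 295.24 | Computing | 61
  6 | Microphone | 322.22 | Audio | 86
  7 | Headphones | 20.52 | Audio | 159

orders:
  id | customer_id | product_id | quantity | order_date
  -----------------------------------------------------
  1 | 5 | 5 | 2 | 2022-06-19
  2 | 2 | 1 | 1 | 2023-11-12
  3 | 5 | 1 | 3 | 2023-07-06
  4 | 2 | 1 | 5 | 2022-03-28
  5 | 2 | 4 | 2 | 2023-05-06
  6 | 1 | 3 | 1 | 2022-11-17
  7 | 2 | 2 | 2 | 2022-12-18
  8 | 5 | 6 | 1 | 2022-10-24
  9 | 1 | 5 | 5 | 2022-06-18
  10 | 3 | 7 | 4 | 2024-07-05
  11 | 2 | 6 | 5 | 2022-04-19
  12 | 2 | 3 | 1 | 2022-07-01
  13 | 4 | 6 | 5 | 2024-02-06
SELECT p.name FROM products p LEFT JOIN orders c ON c.product_id = p.id WHERE c.id IS NULL

Execution result:
(no rows)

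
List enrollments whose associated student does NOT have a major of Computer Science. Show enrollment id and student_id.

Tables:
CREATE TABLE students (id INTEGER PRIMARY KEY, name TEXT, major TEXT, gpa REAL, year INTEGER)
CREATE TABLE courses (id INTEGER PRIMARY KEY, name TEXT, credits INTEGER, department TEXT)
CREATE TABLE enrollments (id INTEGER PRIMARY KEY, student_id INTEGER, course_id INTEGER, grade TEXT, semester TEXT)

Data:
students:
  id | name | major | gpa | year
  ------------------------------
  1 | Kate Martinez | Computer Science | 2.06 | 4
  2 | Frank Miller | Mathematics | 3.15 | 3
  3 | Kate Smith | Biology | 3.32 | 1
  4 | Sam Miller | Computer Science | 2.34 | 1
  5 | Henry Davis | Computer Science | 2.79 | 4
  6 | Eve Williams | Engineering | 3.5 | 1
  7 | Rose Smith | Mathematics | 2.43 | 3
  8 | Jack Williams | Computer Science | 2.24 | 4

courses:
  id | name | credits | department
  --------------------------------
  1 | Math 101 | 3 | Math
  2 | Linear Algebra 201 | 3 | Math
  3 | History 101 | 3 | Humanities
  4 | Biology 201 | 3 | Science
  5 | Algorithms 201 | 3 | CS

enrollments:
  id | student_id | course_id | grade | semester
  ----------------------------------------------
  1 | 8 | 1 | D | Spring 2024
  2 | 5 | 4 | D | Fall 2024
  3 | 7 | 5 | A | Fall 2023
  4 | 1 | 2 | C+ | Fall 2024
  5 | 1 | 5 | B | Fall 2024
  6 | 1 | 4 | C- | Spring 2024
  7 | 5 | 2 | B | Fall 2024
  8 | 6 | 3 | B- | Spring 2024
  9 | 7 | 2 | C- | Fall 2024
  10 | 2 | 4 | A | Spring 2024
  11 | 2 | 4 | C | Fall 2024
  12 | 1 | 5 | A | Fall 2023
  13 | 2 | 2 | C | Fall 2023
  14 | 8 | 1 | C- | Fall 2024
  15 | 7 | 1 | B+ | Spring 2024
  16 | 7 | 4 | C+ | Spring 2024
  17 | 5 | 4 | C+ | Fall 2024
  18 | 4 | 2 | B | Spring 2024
SELECT id, student_id FROM enrollments WHERE student_id NOT IN (SELECT id FROM students WHERE major = 'Computer Science')

Execution result:
id | student_id
3 | 7
8 | 6
9 | 7
10 | 2
11 | 2
13 | 2
15 | 7
16 | 7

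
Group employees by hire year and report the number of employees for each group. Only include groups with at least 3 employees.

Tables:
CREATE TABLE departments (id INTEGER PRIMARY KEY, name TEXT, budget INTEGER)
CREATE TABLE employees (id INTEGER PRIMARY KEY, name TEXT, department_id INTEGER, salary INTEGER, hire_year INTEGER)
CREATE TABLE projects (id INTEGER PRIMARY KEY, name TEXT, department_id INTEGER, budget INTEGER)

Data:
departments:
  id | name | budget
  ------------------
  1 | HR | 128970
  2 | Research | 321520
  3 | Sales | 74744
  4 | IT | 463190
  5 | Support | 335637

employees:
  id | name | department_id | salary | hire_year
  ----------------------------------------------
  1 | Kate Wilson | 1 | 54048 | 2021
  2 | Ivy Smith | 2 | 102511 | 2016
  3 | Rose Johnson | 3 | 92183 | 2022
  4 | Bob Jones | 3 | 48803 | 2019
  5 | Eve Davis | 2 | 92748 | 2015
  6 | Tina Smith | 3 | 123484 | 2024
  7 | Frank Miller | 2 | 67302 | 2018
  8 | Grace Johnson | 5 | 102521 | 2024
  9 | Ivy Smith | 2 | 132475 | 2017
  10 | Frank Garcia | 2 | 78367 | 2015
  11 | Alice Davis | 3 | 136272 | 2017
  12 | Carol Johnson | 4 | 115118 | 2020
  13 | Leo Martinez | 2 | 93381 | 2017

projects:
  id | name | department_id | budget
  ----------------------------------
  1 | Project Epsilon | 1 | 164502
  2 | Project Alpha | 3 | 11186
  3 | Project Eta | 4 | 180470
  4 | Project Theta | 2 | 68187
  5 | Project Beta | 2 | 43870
SELECT hire_year, COUNT(*) AS n FROM employees GROUP BY hire_year HAVING COUNT(*) >= 3

Execution result:
hire_year | n
2017 | 3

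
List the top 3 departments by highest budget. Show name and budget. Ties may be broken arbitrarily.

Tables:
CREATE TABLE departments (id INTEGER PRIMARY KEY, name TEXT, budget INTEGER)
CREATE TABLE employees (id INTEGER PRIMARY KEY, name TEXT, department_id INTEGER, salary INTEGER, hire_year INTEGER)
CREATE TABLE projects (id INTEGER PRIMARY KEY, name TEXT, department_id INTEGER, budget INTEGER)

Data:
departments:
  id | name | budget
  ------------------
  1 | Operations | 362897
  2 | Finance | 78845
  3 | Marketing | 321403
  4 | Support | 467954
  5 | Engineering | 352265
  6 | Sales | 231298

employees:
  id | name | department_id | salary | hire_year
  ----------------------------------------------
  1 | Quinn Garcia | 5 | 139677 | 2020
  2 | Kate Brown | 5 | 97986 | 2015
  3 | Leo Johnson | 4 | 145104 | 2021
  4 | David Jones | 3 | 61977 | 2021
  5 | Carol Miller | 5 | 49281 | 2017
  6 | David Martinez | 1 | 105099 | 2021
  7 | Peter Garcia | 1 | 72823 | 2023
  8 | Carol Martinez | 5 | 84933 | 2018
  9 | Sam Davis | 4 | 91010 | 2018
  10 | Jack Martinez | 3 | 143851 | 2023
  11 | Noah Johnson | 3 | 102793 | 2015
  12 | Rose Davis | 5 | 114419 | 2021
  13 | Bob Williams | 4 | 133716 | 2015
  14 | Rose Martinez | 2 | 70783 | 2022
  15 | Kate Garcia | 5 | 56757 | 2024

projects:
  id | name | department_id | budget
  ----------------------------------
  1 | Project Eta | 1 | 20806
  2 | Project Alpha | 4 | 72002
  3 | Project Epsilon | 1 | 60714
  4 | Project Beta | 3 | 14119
SELECT name, budget FROM departments ORDER BY budget DESC LIMIT 3

Execution result:
name | budget
Support | 467954
Operations | 362897
Engineering | 352265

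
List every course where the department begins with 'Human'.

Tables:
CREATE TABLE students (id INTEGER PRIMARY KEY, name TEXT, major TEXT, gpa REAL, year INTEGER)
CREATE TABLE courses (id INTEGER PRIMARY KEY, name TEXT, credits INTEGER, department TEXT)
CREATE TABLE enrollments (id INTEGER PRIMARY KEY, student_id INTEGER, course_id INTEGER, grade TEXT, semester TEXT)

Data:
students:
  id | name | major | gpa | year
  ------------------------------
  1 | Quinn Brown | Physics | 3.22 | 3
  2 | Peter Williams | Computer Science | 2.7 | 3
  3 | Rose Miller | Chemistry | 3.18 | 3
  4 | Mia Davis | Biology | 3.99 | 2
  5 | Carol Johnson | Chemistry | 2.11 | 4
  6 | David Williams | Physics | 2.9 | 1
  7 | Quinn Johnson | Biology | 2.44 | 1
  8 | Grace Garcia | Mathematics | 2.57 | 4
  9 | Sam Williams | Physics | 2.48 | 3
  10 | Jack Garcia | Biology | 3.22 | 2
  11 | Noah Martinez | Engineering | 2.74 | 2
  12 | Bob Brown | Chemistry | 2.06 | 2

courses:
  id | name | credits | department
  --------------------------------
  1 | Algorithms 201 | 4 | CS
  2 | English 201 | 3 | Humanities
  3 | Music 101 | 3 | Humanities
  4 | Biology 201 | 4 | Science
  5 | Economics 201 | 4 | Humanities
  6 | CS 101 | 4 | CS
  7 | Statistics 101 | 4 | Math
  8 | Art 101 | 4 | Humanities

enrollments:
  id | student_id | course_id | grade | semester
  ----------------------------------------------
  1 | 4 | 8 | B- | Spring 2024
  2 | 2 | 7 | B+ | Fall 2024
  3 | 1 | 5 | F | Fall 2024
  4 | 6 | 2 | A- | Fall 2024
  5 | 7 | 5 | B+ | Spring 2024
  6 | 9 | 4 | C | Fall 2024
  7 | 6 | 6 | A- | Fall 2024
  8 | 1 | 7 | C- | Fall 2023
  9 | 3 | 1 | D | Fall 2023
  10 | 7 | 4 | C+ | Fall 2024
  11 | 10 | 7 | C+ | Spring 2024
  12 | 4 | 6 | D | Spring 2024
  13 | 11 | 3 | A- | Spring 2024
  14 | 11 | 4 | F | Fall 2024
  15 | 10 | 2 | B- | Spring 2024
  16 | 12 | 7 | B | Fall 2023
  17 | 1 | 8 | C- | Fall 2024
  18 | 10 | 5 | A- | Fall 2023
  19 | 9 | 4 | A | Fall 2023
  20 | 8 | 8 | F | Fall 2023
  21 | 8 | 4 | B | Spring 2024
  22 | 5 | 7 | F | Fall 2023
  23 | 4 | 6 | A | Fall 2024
SELECT name, department FROM courses WHERE department LIKE 'Human%'

Execution result:
name | department
English 201 | Humanities
Music 101 | Humanities
Economics 201 | Humanities
Art 101 | Humanities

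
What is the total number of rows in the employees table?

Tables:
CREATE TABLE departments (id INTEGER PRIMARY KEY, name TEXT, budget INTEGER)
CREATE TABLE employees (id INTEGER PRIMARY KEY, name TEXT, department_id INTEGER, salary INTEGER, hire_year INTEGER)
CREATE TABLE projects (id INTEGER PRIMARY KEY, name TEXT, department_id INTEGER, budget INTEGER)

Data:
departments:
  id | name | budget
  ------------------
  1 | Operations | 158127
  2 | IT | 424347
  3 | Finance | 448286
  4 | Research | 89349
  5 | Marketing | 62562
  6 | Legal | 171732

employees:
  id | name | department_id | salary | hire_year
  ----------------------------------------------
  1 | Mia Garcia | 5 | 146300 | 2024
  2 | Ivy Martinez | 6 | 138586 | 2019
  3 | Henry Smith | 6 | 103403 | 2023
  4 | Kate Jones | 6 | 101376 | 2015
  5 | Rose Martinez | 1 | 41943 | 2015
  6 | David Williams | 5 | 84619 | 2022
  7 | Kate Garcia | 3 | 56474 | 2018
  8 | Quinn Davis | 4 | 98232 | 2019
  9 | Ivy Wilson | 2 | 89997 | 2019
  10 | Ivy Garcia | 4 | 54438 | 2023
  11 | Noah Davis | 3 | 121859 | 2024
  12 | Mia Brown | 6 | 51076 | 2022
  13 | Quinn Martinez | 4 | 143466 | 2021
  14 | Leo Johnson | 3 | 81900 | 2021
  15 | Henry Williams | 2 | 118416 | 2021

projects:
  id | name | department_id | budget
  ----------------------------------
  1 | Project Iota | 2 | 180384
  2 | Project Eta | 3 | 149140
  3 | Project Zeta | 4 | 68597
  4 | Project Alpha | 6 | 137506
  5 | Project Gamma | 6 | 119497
SELECT COUNT(*) FROM employees

Execution result:
15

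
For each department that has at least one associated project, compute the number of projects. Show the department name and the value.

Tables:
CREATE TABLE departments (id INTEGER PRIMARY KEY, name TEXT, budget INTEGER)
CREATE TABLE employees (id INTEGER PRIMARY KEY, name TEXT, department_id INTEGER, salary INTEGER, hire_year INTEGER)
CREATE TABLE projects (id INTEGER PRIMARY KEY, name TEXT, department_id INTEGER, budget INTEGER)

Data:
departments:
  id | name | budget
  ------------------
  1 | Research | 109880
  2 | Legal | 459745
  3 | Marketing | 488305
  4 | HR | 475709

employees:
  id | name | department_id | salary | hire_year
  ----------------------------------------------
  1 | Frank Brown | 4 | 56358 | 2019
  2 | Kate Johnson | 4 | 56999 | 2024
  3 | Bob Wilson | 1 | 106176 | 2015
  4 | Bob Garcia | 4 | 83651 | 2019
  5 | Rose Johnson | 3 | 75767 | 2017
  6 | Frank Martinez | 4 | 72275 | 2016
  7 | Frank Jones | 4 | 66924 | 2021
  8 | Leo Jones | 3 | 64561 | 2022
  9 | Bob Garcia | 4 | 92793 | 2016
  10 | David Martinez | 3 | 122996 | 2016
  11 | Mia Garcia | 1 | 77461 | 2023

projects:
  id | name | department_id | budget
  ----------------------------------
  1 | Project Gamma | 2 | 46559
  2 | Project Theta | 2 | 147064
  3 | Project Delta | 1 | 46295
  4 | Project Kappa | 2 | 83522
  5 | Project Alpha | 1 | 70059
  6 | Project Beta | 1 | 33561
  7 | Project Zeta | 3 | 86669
SELECT p.name, COUNT(*) AS n FROM projects c JOIN departments p ON c.department_id = p.id GROUP BY p.id, p.name

Execution result:
name | n
Research | 3
Legal | 3
Marketing | 1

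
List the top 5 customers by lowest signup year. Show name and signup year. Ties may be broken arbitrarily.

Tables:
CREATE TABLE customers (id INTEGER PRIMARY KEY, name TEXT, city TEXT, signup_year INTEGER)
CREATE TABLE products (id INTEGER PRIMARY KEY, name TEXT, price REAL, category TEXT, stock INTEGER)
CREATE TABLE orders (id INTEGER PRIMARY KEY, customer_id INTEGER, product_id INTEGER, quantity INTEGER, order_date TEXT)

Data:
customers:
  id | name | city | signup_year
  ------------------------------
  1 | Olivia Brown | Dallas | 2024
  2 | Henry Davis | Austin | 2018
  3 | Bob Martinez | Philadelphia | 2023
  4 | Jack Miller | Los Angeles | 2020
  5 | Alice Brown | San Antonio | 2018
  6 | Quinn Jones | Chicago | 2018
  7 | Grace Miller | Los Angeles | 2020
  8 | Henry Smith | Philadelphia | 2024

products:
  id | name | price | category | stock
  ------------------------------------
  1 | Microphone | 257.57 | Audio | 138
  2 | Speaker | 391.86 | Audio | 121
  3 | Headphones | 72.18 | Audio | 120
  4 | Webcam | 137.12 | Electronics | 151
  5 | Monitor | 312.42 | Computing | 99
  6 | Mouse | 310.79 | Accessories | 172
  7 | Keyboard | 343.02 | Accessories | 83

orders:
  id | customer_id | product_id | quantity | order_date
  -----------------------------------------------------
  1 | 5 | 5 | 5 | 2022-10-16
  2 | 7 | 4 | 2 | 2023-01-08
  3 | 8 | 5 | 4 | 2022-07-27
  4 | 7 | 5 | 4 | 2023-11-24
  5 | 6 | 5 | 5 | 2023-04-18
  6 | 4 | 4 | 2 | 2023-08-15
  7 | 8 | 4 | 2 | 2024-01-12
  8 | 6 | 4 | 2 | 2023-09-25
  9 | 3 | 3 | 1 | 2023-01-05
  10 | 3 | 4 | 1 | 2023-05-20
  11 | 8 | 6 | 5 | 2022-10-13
SELECT name, signup_year FROM customers ORDER BY signup_year ASC LIMIT 5

Execution result:
name | signup_year
Henry Davis | 2018
Alice Brown | 2018
Quinn Jones | 2018
Jack Miller | 2020
Grace Miller | 2020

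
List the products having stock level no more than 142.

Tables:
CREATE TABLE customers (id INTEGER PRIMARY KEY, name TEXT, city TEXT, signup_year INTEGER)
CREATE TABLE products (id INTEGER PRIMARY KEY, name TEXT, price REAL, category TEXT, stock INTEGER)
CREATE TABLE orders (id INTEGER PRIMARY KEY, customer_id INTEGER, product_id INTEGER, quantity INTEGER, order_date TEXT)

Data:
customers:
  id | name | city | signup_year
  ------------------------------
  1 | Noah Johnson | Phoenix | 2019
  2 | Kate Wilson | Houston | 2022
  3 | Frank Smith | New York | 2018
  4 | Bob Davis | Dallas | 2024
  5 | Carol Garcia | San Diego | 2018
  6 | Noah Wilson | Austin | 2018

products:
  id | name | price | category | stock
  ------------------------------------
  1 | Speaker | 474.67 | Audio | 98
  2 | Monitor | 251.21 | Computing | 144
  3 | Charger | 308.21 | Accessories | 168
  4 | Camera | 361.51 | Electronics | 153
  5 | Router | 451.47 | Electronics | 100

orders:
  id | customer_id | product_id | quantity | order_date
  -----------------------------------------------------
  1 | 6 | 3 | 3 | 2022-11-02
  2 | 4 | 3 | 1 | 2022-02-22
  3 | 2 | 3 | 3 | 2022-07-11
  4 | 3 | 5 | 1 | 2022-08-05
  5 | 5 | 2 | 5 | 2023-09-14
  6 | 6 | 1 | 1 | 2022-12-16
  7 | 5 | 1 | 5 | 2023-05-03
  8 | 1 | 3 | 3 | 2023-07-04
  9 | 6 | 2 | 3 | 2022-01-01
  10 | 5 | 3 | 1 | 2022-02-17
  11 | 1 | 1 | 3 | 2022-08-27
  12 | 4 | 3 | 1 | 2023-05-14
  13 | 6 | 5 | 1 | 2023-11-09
SELECT name, stock FROM products WHERE stock <= 142

Execution result:
name | stock
Speaker | 98
Router | 100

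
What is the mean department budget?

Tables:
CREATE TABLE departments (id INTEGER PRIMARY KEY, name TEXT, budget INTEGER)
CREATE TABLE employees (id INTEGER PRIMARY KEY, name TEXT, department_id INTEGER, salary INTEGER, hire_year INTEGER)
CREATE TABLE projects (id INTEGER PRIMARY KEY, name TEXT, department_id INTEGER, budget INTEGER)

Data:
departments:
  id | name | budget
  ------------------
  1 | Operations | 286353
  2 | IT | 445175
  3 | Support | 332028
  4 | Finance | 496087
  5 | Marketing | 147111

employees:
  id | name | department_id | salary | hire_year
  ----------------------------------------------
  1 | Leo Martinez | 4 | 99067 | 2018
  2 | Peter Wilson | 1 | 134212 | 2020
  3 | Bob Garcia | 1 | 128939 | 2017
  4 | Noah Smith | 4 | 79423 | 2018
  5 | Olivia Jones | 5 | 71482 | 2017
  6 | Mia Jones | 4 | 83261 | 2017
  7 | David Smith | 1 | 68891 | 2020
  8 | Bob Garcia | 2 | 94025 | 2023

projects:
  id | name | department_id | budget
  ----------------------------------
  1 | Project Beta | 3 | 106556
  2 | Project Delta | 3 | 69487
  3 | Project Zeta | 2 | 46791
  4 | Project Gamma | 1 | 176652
SELECT AVG(budget) FROM departments

Execution result:
341350.80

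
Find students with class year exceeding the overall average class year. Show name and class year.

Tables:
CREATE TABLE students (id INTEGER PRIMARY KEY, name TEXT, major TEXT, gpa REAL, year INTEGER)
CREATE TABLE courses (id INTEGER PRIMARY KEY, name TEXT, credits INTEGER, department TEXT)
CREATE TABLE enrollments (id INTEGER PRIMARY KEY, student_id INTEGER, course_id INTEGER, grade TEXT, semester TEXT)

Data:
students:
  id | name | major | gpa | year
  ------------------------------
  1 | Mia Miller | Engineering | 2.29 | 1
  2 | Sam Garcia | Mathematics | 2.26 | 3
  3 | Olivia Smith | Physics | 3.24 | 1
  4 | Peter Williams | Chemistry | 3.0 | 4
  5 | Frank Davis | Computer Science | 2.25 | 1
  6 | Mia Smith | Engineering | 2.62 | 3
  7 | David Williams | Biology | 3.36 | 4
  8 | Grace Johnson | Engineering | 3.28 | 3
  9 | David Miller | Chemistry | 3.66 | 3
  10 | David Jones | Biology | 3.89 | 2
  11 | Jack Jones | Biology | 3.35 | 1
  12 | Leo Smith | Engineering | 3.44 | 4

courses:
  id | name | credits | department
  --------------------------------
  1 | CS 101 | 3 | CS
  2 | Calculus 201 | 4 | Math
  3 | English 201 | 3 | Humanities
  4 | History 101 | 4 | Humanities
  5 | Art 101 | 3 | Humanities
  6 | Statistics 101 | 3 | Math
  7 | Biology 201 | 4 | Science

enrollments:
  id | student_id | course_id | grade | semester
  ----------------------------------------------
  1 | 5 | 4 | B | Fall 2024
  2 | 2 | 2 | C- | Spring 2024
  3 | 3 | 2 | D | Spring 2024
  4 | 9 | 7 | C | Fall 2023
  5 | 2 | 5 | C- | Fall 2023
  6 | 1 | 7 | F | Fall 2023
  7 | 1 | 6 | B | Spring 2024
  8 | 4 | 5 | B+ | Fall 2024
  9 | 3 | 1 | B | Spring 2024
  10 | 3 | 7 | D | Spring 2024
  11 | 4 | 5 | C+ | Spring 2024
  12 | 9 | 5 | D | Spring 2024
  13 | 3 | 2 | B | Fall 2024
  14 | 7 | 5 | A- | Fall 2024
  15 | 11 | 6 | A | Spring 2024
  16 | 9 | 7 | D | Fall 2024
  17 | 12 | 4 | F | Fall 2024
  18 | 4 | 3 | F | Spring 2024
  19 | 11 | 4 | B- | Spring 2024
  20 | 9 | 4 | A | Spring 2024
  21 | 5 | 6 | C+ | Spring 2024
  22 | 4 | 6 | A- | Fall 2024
SELECT name, year FROM students WHERE year > (SELECT AVG(year) FROM students)

Execution result:
name | year
Sam Garcia | 3
Peter Williams | 4
Mia Smith | 3
David Williams | 4
Grace Johnson | 3
David Miller | 3
Leo Smith | 4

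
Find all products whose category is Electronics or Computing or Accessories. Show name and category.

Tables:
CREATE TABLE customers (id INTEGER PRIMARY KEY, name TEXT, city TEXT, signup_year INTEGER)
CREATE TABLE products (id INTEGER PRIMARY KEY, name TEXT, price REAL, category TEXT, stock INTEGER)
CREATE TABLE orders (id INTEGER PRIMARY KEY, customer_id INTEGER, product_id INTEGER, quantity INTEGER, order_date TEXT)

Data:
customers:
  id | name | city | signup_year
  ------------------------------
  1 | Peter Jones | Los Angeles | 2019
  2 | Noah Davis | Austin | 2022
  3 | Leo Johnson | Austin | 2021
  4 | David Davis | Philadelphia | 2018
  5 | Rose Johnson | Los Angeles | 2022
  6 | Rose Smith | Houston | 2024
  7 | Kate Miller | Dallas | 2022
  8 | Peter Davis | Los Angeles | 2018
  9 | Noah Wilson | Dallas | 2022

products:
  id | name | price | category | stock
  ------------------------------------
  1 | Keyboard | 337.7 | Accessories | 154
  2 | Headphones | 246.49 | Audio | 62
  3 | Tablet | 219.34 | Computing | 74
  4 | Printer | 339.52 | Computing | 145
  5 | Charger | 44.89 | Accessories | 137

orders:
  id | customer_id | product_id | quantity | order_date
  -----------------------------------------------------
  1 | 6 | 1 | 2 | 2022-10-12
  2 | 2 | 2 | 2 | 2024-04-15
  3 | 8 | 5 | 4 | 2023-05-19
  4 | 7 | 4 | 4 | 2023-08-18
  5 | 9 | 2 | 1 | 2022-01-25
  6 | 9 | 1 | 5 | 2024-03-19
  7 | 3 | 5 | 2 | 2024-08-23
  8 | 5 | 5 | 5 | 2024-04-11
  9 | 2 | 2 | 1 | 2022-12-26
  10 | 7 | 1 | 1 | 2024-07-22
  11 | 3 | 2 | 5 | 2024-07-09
SELECT name, category FROM products WHERE category IN ('Electronics', 'Computing', 'Accessories')

Execution result:
name | category
Keyboard | Accessories
Tablet | Computing
Printer | Computing
Charger | Accessories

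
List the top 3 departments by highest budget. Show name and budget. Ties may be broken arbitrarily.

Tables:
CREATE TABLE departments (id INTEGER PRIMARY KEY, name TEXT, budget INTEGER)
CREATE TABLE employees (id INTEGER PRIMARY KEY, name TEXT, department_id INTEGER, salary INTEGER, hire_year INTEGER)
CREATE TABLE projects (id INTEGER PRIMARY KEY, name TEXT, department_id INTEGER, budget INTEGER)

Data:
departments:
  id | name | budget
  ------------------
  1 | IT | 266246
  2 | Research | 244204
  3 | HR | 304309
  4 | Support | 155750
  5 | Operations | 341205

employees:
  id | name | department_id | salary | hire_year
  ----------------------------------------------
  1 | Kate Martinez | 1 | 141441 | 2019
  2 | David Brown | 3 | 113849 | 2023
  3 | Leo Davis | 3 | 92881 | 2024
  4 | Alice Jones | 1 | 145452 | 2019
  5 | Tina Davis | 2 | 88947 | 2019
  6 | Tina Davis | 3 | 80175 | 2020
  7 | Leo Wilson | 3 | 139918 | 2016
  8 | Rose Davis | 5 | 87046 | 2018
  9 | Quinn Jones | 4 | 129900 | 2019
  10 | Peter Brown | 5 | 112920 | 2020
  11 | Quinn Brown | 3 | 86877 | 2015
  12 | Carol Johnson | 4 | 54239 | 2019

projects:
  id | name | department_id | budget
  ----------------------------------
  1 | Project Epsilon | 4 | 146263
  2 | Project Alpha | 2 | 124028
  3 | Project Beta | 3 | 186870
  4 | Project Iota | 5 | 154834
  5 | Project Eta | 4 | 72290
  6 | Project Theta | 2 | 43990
SELECT name, budget FROM departments ORDER BY budget DESC LIMIT 3

Execution result:
name | budget
Operations | 341205
HR | 304309
IT | 266246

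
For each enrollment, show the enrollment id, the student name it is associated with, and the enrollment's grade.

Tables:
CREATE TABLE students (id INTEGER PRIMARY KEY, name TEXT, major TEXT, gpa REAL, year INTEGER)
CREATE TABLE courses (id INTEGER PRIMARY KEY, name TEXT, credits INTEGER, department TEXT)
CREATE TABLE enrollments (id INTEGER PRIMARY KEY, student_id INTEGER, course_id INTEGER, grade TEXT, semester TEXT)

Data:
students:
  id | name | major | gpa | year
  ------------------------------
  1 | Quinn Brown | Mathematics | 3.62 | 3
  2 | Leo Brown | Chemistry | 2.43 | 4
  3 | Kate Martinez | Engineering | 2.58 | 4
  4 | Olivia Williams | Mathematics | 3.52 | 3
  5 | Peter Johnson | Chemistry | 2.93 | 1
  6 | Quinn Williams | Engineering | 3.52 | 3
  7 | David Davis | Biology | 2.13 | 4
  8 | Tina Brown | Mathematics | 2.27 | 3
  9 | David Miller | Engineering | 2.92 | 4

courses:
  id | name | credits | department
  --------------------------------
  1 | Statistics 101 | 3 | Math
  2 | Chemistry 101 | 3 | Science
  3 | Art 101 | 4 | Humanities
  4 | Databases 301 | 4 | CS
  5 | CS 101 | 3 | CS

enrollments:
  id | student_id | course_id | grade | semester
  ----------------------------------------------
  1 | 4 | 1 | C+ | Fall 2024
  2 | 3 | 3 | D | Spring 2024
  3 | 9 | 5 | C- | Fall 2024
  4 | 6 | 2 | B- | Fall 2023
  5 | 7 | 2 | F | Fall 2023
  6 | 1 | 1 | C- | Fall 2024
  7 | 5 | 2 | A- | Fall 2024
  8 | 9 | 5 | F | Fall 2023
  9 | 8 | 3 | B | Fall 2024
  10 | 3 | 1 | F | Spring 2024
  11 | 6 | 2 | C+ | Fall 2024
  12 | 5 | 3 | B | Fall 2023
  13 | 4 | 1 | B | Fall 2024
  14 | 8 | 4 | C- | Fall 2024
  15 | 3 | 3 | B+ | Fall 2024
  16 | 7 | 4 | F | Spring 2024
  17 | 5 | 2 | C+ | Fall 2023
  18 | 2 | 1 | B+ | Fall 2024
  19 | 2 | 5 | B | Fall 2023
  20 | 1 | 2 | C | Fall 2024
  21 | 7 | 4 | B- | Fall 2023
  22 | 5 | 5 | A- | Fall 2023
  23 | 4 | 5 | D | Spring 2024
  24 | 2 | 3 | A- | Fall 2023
SELECT c.id, p.name AS student, c.grade FROM enrollments c JOIN students p ON c.student_id = p.id

Execution result:
id | student | grade
1 | Olivia Williams | C+
2 | Kate Martinez | D
3 | David Miller | C-
4 | Quinn Williams | B-
5 | David Davis | F
6 | Quinn Brown | C-
7 | Peter Johnson | A-
8 | David Miller | F
9 | Tina Brown | B
10 | Kate Martinez | F
11 | Quinn Williams | C+
12 | Peter Johnson | B
13 | Olivia Williams | B
14 | Tina Brown | C-
15 | Kate Martinez | B+
16 | David Davis | F
17 | Peter Johnson | C+
18 | Leo Brown | B+
19 | Leo Brown | B
20 | Quinn Brown | C
21 | David Davis | B-
22 | Peter Johnson | A-
23 | Olivia Williams | D
24 | Leo Brown | A-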